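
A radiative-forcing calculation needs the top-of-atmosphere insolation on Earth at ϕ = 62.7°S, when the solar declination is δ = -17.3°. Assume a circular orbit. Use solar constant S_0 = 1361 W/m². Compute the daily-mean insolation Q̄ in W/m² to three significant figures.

Q̄ ≈ 405 W/m²

cos h₀ = −tan(-62.7°) tan(-17.300°) = -0.6035, h₀ = 2.2186 rad.
Bracket: h₀ sin ϕ sin δ + cos ϕ cos δ sin h₀ = 2.2186×-0.88862×-0.29737 + 0.45865×0.95476×0.79740 = 0.586263 + 0.349182 = 0.935445.
Q̄ = (S_0/π) × [bracket] = (1361/π) × 0.935445 = 405.3 W/m².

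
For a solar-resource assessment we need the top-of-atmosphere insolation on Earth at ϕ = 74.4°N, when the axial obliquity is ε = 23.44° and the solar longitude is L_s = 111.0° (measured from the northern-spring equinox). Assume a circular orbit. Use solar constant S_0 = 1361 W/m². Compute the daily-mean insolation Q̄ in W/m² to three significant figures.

Q̄ ≈ 487 W/m²

Solar declination: sin δ = sin ε · sin L_s = sin 23.44° × sin 111.0° = 0.37137, so δ = +21.800°.
cos h₀ = −tan(+74.4°) tan(+21.800°) = -1.4325 ≤ −1 ⇒ polar day, h₀ = π.
Bracket: h₀ sin ϕ sin δ + cos ϕ cos δ sin h₀ = 3.1416×0.96316×0.37137 + 0.26892×0.92849×0.00000 = 1.123715 + 0.000000 = 1.123715.
Q̄ = (S_0/π) × [bracket] = (1361/π) × 1.123715 = 486.8 W/m².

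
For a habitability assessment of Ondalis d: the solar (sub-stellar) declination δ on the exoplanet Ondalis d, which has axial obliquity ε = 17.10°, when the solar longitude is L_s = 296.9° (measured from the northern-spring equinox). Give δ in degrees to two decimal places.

sin δ = sin ε · sin L_s = sin 17.10° × sin 296.9° = -0.262224.
δ = arcsin(-0.262224) = -15.20°.

δ = -15.20°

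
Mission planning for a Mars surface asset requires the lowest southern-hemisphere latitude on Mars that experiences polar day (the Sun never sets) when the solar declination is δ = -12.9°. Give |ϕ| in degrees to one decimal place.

|ϕ| = 77.1°

Polar day requires cos h₀ = −tan ϕ tan δ ≤ −1, i.e. tan ϕ tan δ ≥ 1.
The boundary is |tan ϕ| · |tan δ| = 1, so |ϕ| = 90° − |δ| = 90° − 12.9° = 77.1° in the southern hemisphere.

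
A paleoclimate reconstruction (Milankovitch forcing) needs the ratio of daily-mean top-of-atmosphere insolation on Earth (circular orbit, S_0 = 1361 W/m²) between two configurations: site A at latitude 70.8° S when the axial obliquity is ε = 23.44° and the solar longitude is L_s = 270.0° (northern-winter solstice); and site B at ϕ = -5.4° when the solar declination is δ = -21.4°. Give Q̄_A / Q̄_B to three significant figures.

— Configuration A (ϕ=-70.8°):
Solar declination: sin δ = sin ε · sin L_s = sin 23.44° × sin 270.0° = -0.39779, so δ = -23.440°.
cos h₀ = −tan(-70.8°) tan(-23.440°) = -1.2450 ≤ −1 ⇒ polar day, h₀ = π.
Bracket: h₀ sin ϕ sin δ + cos ϕ cos δ sin h₀ = 3.1416×-0.94438×-0.39779 + 0.32887×0.91748×0.00000 = 1.180189 + 0.000000 = 1.180189.
Q̄ = (S_0/π) × [bracket] = (1361/π) × 1.180189 = 511.28 W/m².
— Configuration B (ϕ=-5.4°):
cos h₀ = −tan(-5.4°) tan(-21.400°) = -0.0370, h₀ = 1.6078 rad.
Bracket: h₀ sin ϕ sin δ + cos ϕ cos δ sin h₀ = 1.6078×-0.09411×-0.36488 + 0.99556×0.93106×0.99931 = 0.055210 + 0.926287 = 0.981497.
Q̄ = (S_0/π) × [bracket] = (1361/π) × 0.981497 = 425.20 W/m².
Ratio Q̄_A / Q̄_B = 511.28 / 425.20 = 1.202.

Q̄_A / Q̄_B ≈ 1.20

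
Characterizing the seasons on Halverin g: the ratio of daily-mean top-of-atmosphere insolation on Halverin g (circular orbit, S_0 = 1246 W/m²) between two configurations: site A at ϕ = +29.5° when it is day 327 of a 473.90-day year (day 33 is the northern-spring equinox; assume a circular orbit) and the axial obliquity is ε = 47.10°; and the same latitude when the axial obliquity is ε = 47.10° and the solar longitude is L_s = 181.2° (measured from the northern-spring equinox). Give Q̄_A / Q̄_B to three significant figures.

— Configuration A (ϕ=+29.5°):
Solar longitude: L_s = 360° × (327 − 33)/473.90 = 223.338°.
sin δ = sin 47.10° × sin 223.338° = -0.50275, so δ = -30.182°.
cos h₀ = −tan(+29.5°) tan(-30.182°) = 0.3290, h₀ = 1.2355 rad.
Bracket: h₀ sin ϕ sin δ + cos ϕ cos δ sin h₀ = 1.2355×0.49242×-0.50275 + 0.87036×0.86443×0.94431 = -0.305866 + 0.710466 = 0.404600.
Q̄ = (S_0/π) × [bracket] = (1246/π) × 0.404600 = 160.47 W/m².
— Configuration B (ϕ=+29.5°):
Solar declination: sin δ = sin ε · sin L_s = sin 47.10° × sin 181.2° = -0.01534, so δ = -0.879°.
cos h₀ = −tan(+29.5°) tan(-0.879°) = 0.0087, h₀ = 1.5621 rad.
Bracket: h₀ sin ϕ sin δ + cos ϕ cos δ sin h₀ = 1.5621×0.49242×-0.01534 + 0.87036×0.99988×0.99996 = -0.011800 + 0.870221 = 0.858421.
Q̄ = (S_0/π) × [bracket] = (1246/π) × 0.858421 = 340.46 W/m².
Ratio Q̄_A / Q̄_B = 160.47 / 340.46 = 0.4713.

Q̄_A / Q̄_B ≈ 0.471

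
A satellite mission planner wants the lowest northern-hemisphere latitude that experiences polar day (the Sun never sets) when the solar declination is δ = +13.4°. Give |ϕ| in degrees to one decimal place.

Polar day requires cos h₀ = −tan ϕ tan δ ≤ −1, i.e. tan ϕ tan δ ≥ 1.
The boundary is |tan ϕ| · |tan δ| = 1, so |ϕ| = 90° − |δ| = 90° − 13.4° = 76.6° in the northern hemisphere.

|ϕ| = 76.6°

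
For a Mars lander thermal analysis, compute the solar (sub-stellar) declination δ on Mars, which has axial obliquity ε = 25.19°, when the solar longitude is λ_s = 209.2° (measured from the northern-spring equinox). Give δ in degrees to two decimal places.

δ = -11.98°

sin δ = sin ε · sin λ_s = sin 25.19° × sin 209.2° = -0.207643.
δ = arcsin(-0.207643) = -11.98°.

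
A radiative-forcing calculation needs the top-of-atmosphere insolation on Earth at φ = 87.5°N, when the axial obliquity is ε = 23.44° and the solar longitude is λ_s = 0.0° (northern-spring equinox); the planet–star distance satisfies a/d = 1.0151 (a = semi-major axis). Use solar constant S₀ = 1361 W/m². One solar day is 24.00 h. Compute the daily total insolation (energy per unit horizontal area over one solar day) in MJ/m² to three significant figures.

1.68 MJ/m²

Solar declination: sin δ = sin ε · sin λ_s = sin 23.44° × sin 0.0° = 0.00000, so δ = +0.000°.
cos H₀ = −tan(+87.5°) tan(+0.000°) = -0.0000, H₀ = 1.5708 rad.
Bracket: H₀ sin φ sin δ + cos φ cos δ sin H₀ = 1.5708×0.99905×0.00000 + 0.04362×1.00000×1.00000 = 0.000000 + 0.043620 = 0.043620.
Inverse-square distance factor (a/d)² = 1.0151² = 1.030428.
Q̄ = (S₀/π) × 1.030428 × [bracket] = (1361/π) × 1.030428 × 0.043620 = 19.472 W/m².
Daily total = Q̄ × 24.00 h × 3600 s/h = 19.472 × 24.00 × 3600 / 10⁶ = 1.682 MJ/m².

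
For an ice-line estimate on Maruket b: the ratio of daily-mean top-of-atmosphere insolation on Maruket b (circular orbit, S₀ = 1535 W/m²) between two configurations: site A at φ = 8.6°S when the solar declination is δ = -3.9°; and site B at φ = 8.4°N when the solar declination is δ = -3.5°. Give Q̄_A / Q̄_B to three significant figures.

Q̄_A / Q̄_B ≈ 1.03

— Configuration A (φ=-8.6°):
cos H₀ = −tan(-8.6°) tan(-3.900°) = -0.0103, H₀ = 1.5811 rad.
Bracket: H₀ sin φ sin δ + cos φ cos δ sin H₀ = 1.5811×-0.14954×-0.06802 + 0.98876×0.99768×0.99995 = 0.016082 + 0.986417 = 1.002499.
Q̄ = (S₀/π) × [bracket] = (1535/π) × 1.002499 = 489.83 W/m².
— Configuration B (φ=+8.4°):
cos H₀ = −tan(+8.4°) tan(-3.500°) = 0.0090, H₀ = 1.5618 rad.
Bracket: H₀ sin φ sin δ + cos φ cos δ sin H₀ = 1.5618×0.14608×-0.06105 + 0.98927×0.99813×0.99996 = -0.013928 + 0.987381 = 0.973453.
Q̄ = (S₀/π) × [bracket] = (1535/π) × 0.973453 = 475.63 W/m².
Ratio Q̄_A / Q̄_B = 489.83 / 475.63 = 1.030.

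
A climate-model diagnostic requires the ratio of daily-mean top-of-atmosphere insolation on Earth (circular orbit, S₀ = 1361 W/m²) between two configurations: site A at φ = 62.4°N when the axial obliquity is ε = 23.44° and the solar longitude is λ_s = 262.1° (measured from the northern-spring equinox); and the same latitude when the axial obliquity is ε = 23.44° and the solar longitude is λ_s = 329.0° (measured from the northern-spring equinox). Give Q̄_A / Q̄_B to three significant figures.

— Configuration A (φ=+62.4°):
Solar declination: sin δ = sin ε · sin λ_s = sin 23.44° × sin 262.1° = -0.39401, so δ = -23.204°.
cos H₀ = −tan(+62.4°) tan(-23.204°) = 0.8200, H₀ = 0.6094 rad.
Bracket: H₀ sin φ sin δ + cos φ cos δ sin H₀ = 0.6094×0.88620×-0.39401 + 0.46330×0.91910×0.57234 = -0.212785 + 0.243713 = 0.030928.
Q̄ = (S₀/π) × [bracket] = (1361/π) × 0.030928 = 13.399 W/m².
— Configuration B (φ=+62.4°):
Solar declination: sin δ = sin ε · sin λ_s = sin 23.44° × sin 329.0° = -0.20488, so δ = -11.822°.
cos H₀ = −tan(+62.4°) tan(-11.822°) = 0.4004, H₀ = 1.1589 rad.
Bracket: H₀ sin φ sin δ + cos φ cos δ sin H₀ = 1.1589×0.88620×-0.20488 + 0.46330×0.97879×0.91635 = -0.210415 + 0.415540 = 0.205125.
Q̄ = (S₀/π) × [bracket] = (1361/π) × 0.205125 = 88.864 W/m².
Ratio Q̄_A / Q̄_B = 13.399 / 88.864 = 0.1508.

Q̄_A / Q̄_B ≈ 0.151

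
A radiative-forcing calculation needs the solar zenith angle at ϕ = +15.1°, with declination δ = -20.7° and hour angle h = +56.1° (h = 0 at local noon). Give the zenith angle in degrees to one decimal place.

θ_z = 65.7°

cos θ_z = sin ϕ sin δ + cos ϕ cos δ cos h = -0.092082 + 0.503725 = 0.411643.
θ_z = arccos(0.411643) = 65.7°.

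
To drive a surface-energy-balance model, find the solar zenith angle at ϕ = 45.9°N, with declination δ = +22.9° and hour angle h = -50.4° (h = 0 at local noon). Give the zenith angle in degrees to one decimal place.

cos θ_z = sin ϕ sin δ + cos ϕ cos δ cos h = 0.279440 + 0.408630 = 0.688070.
θ_z = arccos(0.688070) = 46.5°.

θ_z = 46.5°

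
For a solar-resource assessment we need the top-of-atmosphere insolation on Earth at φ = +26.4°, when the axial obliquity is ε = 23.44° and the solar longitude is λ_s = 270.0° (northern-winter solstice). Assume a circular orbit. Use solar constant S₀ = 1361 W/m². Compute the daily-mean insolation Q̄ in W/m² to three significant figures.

Q̄ ≈ 244 W/m²

Solar declination: sin δ = sin ε · sin λ_s = sin 23.44° × sin 270.0° = -0.39779, so δ = -23.440°.
cos H₀ = −tan(+26.4°) tan(-23.440°) = 0.2152, H₀ = 1.3539 rad.
Bracket: H₀ sin φ sin δ + cos φ cos δ sin H₀ = 1.3539×0.44464×-0.39779 + 0.89571×0.91748×0.97656 = -0.239469 + 0.802533 = 0.563064.
Q̄ = (S₀/π) × [bracket] = (1361/π) × 0.563064 = 243.9 W/m².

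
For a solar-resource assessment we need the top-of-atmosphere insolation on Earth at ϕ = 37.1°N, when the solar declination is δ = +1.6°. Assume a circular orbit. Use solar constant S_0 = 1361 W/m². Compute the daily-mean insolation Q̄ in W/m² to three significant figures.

Q̄ ≈ 357 W/m²

cos h₀ = −tan(+37.1°) tan(+1.600°) = -0.0211, h₀ = 1.5919 rad.
Bracket: h₀ sin ϕ sin δ + cos ϕ cos δ sin h₀ = 1.5919×0.60321×0.02792 + 0.79758×0.99961×0.99978 = 0.026810 + 0.797094 = 0.823904.
Q̄ = (S_0/π) × [bracket] = (1361/π) × 0.823904 = 356.9 W/m².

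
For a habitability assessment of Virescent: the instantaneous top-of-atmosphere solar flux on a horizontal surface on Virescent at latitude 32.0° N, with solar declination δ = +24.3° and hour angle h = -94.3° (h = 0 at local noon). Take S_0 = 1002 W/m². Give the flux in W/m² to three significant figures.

cos θ_z = sin ϕ sin δ + cos ϕ cos δ cos h = 0.218069 + -0.057952 = 0.160117.
Flux = S_0 · cos θ_z = 1002 × 0.160117 = 160.4 W/m².

160 W/m²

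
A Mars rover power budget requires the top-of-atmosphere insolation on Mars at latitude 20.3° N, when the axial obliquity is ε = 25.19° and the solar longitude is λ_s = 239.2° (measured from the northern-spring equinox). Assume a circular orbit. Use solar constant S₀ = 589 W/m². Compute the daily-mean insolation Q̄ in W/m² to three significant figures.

Solar declination: sin δ = sin ε · sin λ_s = sin 25.19° × sin 239.2° = -0.36559, so δ = -21.444°.
cos H₀ = −tan(+20.3°) tan(-21.444°) = 0.1453, H₀ = 1.4250 rad.
Bracket: H₀ sin φ sin δ + cos φ cos δ sin H₀ = 1.4250×0.34694×-0.36559 + 0.93789×0.93078×0.98939 = -0.180744 + 0.863707 = 0.682963.
Q̄ = (S₀/π) × [bracket] = (589/π) × 0.682963 = 128.0 W/m².

Q̄ ≈ 128 W/m²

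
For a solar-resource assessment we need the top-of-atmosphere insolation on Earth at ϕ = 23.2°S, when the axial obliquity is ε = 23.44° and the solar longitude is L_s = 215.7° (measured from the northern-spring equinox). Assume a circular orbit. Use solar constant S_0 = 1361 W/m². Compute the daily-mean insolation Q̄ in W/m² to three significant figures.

Solar declination: sin δ = sin ε · sin L_s = sin 23.44° × sin 215.7° = -0.23213, so δ = -13.422°.
cos h₀ = −tan(-23.2°) tan(-13.422°) = -0.1023, h₀ = 1.6733 rad.
Bracket: h₀ sin ϕ sin δ + cos ϕ cos δ sin h₀ = 1.6733×-0.39394×-0.23213 + 0.91914×0.97269×0.99476 = 0.153015 + 0.889354 = 1.042369.
Q̄ = (S_0/π) × [bracket] = (1361/π) × 1.042369 = 451.6 W/m².

Q̄ ≈ 452 W/m²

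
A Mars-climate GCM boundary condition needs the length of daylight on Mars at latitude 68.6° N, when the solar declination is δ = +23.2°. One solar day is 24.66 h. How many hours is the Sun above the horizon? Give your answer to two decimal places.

24.66 h

Sunrise equation: cos h₀ = −tan ϕ · tan δ = -1.0937 ≤ −1, so the Sun never sets (polar day) and h₀ = π.
Daylight = 2h₀/(2π) × 24.66 h = (3.1416/π) × 24.66 = 24.66 h.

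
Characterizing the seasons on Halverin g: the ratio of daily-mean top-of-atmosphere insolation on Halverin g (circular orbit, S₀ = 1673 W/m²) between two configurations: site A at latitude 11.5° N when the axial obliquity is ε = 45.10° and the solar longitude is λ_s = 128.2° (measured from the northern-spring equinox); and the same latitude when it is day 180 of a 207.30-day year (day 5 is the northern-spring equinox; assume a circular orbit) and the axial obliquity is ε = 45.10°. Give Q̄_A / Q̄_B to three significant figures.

Q̄_A / Q̄_B ≈ 1.61

— Configuration A (φ=+11.5°):
Solar declination: sin δ = sin ε · sin λ_s = sin 45.10° × sin 128.2° = 0.55665, so δ = +33.825°.
cos H₀ = −tan(+11.5°) tan(+33.825°) = -0.1363, H₀ = 1.7075 rad.
Bracket: H₀ sin φ sin δ + cos φ cos δ sin H₀ = 1.7075×0.19937×0.55665 + 0.97992×0.83074×0.99066 = 0.189497 + 0.806455 = 0.995952.
Q̄ = (S₀/π) × [bracket] = (1673/π) × 0.995952 = 530.38 W/m².
— Configuration B (φ=+11.5°):
Solar longitude: λ_s = 360° × (180 − 5)/207.30 = 303.907°.
sin δ = sin 45.10° × sin 303.907° = -0.58788, so δ = -36.007°.
cos H₀ = −tan(+11.5°) tan(-36.007°) = 0.1479, H₀ = 1.4224 rad.
Bracket: H₀ sin φ sin δ + cos φ cos δ sin H₀ = 1.4224×0.19937×-0.58788 + 0.97992×0.80895×0.98901 = -0.166713 + 0.783994 = 0.617281.
Q̄ = (S₀/π) × [bracket] = (1673/π) × 0.617281 = 328.72 W/m².
Ratio Q̄_A / Q̄_B = 530.38 / 328.72 = 1.613.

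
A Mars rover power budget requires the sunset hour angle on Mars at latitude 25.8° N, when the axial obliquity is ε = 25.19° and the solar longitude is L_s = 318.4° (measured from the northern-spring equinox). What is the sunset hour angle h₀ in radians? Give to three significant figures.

h₀ = 1.43 rad

Solar declination: sin δ = sin ε · sin L_s = sin 25.19° × sin 318.4° = -0.28258, so δ = -16.414°.
cos h₀ = −tan ϕ · tan δ = −tan(+25.8°) × tan(-16.414°) = 0.1424, so h₀ = 1.4279 rad = 81.81°.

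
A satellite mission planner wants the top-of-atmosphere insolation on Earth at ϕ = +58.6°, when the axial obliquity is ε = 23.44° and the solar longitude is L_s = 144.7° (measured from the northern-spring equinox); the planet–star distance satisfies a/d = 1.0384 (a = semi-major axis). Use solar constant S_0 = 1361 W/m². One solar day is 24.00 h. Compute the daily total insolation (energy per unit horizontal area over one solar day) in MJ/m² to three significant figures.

Solar declination: sin δ = sin ε · sin L_s = sin 23.44° × sin 144.7° = 0.22987, so δ = +13.289°.
cos h₀ = −tan(+58.6°) tan(+13.289°) = -0.3869, h₀ = 1.9681 rad.
Bracket: h₀ sin ϕ sin δ + cos ϕ cos δ sin h₀ = 1.9681×0.85355×0.22987 + 0.52101×0.97322×0.92210 = 0.386152 + 0.467558 = 0.853710.
Inverse-square distance factor (a/d)² = 1.0384² = 1.078275.
Q̄ = (S_0/π) × 1.078275 × [bracket] = (1361/π) × 1.078275 × 0.853710 = 398.79 W/m².
Daily total = Q̄ × 24.00 h × 3600 s/h = 398.79 × 24.00 × 3600 / 10⁶ = 34.46 MJ/m².

34.5 MJ/m²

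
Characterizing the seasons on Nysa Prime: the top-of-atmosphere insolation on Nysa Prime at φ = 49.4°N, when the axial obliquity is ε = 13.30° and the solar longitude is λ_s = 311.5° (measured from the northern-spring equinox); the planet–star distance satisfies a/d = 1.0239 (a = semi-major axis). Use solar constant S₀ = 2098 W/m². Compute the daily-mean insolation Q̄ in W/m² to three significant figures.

Q̄ ≈ 314 W/m²

Solar declination: sin δ = sin ε · sin λ_s = sin 13.30° × sin 311.5° = -0.17230, so δ = -9.921°.
cos H₀ = −tan(+49.4°) tan(-9.921°) = 0.2041, H₀ = 1.3653 rad.
Bracket: H₀ sin φ sin δ + cos φ cos δ sin H₀ = 1.3653×0.75927×-0.17230 + 0.65077×0.98505×0.97896 = -0.178612 + 0.627553 = 0.448941.
Inverse-square distance factor (a/d)² = 1.0239² = 1.048371.
Q̄ = (S₀/π) × 1.048371 × [bracket] = (2098/π) × 1.048371 × 0.448941 = 314.3 W/m².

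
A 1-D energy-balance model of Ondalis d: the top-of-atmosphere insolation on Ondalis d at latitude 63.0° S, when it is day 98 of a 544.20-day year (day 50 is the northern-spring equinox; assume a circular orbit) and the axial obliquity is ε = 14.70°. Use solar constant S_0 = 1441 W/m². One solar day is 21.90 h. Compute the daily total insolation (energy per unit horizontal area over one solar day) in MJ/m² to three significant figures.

Solar longitude: L_s = 360° × (98 − 50)/544.20 = 31.753°.
sin δ = sin 14.70° × sin 31.753° = 0.13354, so δ = +7.674°.
cos h₀ = −tan(-63.0°) tan(+7.674°) = 0.2645, h₀ = 1.3032 rad.
Bracket: h₀ sin ϕ sin δ + cos ϕ cos δ sin h₀ = 1.3032×-0.89101×0.13354 + 0.45399×0.99104×0.96440 = -0.155062 + 0.433905 = 0.278843.
Q̄ = (S_0/π) × [bracket] = (1441/π) × 0.278843 = 127.90 W/m².
Daily total = Q̄ × 21.90 h × 3600 s/h = 127.90 × 21.90 × 3600 / 10⁶ = 10.08 MJ/m².

10.1 MJ/m²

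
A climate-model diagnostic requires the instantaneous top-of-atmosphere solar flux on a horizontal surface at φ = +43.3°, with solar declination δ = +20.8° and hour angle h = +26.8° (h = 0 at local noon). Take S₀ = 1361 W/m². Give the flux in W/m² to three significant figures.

1.16e+03 W/m²

cos θ_z = sin φ sin δ + cos φ cos δ cos h = 0.243539 + 0.607262 = 0.850801.
Flux = S₀ · cos θ_z = 1361 × 0.850801 = 1158 W/m².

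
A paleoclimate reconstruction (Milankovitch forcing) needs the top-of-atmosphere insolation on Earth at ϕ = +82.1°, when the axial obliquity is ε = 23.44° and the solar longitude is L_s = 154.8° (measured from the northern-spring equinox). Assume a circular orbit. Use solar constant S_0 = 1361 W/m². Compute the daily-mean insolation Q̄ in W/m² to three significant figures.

Solar declination: sin δ = sin ε · sin L_s = sin 23.44° × sin 154.8° = 0.16937, so δ = +9.751°.
cos h₀ = −tan(+82.1°) tan(+9.751°) = -1.2385 ≤ −1 ⇒ polar day, h₀ = π.
Bracket: h₀ sin ϕ sin δ + cos ϕ cos δ sin h₀ = 3.1416×0.99051×0.16937 + 0.13744×0.98555×0.00000 = 0.527043 + 0.000000 = 0.527043.
Q̄ = (S_0/π) × [bracket] = (1361/π) × 0.527043 = 228.3 W/m².

Q̄ ≈ 228 W/m²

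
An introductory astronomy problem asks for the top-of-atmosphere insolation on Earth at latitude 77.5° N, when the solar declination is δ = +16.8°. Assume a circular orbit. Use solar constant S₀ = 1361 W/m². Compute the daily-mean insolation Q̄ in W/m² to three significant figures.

Q̄ ≈ 384 W/m²

cos H₀ = −tan(+77.5°) tan(+16.800°) = -1.3619 ≤ −1 ⇒ polar day, H₀ = π.
Bracket: H₀ sin φ sin δ + cos φ cos δ sin H₀ = 3.1416×0.97630×0.28903 + 0.21644×0.95732×0.00000 = 0.886497 + 0.000000 = 0.886497.
Q̄ = (S₀/π) × [bracket] = (1361/π) × 0.886497 = 384.0 W/m².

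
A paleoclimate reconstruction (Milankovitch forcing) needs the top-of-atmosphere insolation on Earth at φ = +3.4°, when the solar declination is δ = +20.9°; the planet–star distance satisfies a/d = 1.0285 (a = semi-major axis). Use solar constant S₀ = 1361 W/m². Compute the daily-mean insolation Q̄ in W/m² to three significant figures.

cos H₀ = −tan(+3.4°) tan(+20.900°) = -0.0227, H₀ = 1.5935 rad.
Bracket: H₀ sin φ sin δ + cos φ cos δ sin H₀ = 1.5935×0.05931×0.35674 + 0.99824×0.93420×0.99974 = 0.033716 + 0.932313 = 0.966029.
Inverse-square distance factor (a/d)² = 1.0285² = 1.057812.
Q̄ = (S₀/π) × 1.057812 × [bracket] = (1361/π) × 1.057812 × 0.966029 = 442.7 W/m².

Q̄ ≈ 443 W/m²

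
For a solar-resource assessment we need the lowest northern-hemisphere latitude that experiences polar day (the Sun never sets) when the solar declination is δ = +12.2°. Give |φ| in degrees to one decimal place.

|φ| = 77.8°

Polar day requires cos H₀ = −tan φ tan δ ≤ −1, i.e. tan φ tan δ ≥ 1.
The boundary is |tan φ| · |tan δ| = 1, so |φ| = 90° − |δ| = 90° − 12.2° = 77.8° in the northern hemisphere.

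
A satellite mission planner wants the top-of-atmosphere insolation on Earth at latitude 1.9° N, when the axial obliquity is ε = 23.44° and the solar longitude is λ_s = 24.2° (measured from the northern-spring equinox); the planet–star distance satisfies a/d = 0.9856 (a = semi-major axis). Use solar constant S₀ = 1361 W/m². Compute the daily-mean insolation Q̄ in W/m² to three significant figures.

Q̄ ≈ 419 W/m²

Solar declination: sin δ = sin ε · sin λ_s = sin 23.44° × sin 24.2° = 0.16306, so δ = +9.385°.
cos H₀ = −tan(+1.9°) tan(+9.385°) = -0.0055, H₀ = 1.5763 rad.
Bracket: H₀ sin φ sin δ + cos φ cos δ sin H₀ = 1.5763×0.03316×0.16306 + 0.99945×0.98662×0.99998 = 0.008523 + 0.986058 = 0.994581.
Inverse-square distance factor (a/d)² = 0.9856² = 0.971407.
Q̄ = (S₀/π) × 0.971407 × [bracket] = (1361/π) × 0.971407 × 0.994581 = 418.6 W/m².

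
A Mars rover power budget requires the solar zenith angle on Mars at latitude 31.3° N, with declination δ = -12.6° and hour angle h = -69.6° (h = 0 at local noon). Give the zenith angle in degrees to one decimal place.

cos θ_z = sin φ sin δ + cos φ cos δ cos h = -0.113330 + 0.290668 = 0.177338.
θ_z = arccos(0.177338) = 79.8°.

θ_z = 79.8°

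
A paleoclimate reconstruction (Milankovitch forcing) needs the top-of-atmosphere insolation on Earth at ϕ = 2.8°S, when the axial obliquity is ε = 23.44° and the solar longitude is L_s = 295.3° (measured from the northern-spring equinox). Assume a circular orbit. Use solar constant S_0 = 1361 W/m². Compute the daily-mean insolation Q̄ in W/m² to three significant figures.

Solar declination: sin δ = sin ε · sin L_s = sin 23.44° × sin 295.3° = -0.35963, so δ = -21.078°.
cos h₀ = −tan(-2.8°) tan(-21.078°) = -0.0189, h₀ = 1.5896 rad.
Bracket: h₀ sin ϕ sin δ + cos ϕ cos δ sin h₀ = 1.5896×-0.04885×-0.35963 + 0.99881×0.93309×0.99982 = 0.027926 + 0.931812 = 0.959738.
Q̄ = (S_0/π) × [bracket] = (1361/π) × 0.959738 = 415.8 W/m².

Q̄ ≈ 416 W/m²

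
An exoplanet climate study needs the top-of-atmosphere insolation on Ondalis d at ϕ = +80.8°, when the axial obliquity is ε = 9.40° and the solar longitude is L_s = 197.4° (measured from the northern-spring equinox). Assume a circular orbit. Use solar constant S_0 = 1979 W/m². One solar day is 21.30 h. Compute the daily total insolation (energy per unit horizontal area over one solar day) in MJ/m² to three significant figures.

4.41 MJ/m²

Solar declination: sin δ = sin ε · sin L_s = sin 9.40° × sin 197.4° = -0.04884, so δ = -2.800°.
cos h₀ = −tan(+80.8°) tan(-2.800°) = 0.3019, h₀ = 1.2641 rad.
Bracket: h₀ sin ϕ sin δ + cos ϕ cos δ sin h₀ = 1.2641×0.98714×-0.04884 + 0.15988×0.99881×0.95333 = -0.060945 + 0.152237 = 0.091292.
Q̄ = (S_0/π) × [bracket] = (1979/π) × 0.091292 = 57.508 W/m².
Daily total = Q̄ × 21.30 h × 3600 s/h = 57.508 × 21.30 × 3600 / 10⁶ = 4.410 MJ/m².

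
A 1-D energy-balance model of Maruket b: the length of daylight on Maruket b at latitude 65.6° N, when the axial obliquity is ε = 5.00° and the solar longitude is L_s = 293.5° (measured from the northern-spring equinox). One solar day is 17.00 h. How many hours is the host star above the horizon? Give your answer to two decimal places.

7.54 h

Solar declination: sin δ = sin ε · sin L_s = sin 5.00° × sin 293.5° = -0.07993, so δ = -4.584°.
cos h₀ = −tan ϕ · tan δ = −tan(+65.6°) × tan(-4.584°) = 0.1768, so h₀ = 1.3931 rad = 79.82°.
Daylight = 2h₀/(2π) × 17.00 h = (1.3931/π) × 17.00 = 7.54 h.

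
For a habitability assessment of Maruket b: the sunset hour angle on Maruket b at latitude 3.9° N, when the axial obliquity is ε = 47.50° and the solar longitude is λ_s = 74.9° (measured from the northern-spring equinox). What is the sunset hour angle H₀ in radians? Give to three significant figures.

H₀ = 1.64 rad

Solar declination: sin δ = sin ε · sin λ_s = sin 47.50° × sin 74.9° = 0.71182, so δ = +45.383°.
cos H₀ = −tan φ · tan δ = −tan(+3.9°) × tan(+45.383°) = -0.0691, so H₀ = 1.6399 rad = 93.96°.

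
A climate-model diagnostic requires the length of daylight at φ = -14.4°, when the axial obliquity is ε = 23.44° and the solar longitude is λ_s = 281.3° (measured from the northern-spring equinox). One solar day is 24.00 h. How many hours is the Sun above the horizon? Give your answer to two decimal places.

Solar declination: sin δ = sin ε · sin λ_s = sin 23.44° × sin 281.3° = -0.39008, so δ = -22.959°.
cos H₀ = −tan φ · tan δ = −tan(-14.4°) × tan(-22.959°) = -0.1088, so H₀ = 1.6798 rad = 96.24°.
Daylight = 2H₀/(2π) × 24.00 h = (1.6798/π) × 24.00 = 12.83 h.

12.83 h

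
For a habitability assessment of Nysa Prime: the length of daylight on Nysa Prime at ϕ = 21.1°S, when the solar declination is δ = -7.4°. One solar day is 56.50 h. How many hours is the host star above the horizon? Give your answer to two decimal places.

cos h₀ = −tan ϕ · tan δ = −tan(-21.1°) × tan(-7.400°) = -0.0501, so h₀ = 1.6209 rad = 92.87°.
Daylight = 2h₀/(2π) × 56.50 h = (1.6209/π) × 56.50 = 29.15 h.

29.15 h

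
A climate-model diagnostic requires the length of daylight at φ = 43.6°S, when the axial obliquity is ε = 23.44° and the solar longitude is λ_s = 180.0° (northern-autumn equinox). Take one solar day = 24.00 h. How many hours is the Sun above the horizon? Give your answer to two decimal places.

Solar declination: sin δ = sin ε · sin λ_s = sin 23.44° × sin 180.0° = 0.00000, so δ = +0.000°.
cos H₀ = −tan φ · tan δ = −tan(-43.6°) × tan(+0.000°) = 0.0000, so H₀ = 1.5708 rad = 90.00°.
Daylight = 2H₀/(2π) × 24.00 h = (1.5708/π) × 24.00 = 12.00 h.

12.00 h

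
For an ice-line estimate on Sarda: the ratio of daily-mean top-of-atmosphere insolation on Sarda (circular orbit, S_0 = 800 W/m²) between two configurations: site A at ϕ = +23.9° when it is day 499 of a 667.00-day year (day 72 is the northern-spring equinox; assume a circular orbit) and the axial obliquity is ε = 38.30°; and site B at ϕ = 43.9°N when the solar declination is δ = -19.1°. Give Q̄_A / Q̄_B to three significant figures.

— Configuration A (ϕ=+23.9°):
Solar longitude: L_s = 360° × (499 − 72)/667.00 = 230.465°.
sin δ = sin 38.30° × sin 230.465° = -0.47799, so δ = -28.554°.
cos h₀ = −tan(+23.9°) tan(-28.554°) = 0.2412, h₀ = 1.3272 rad.
Bracket: h₀ sin ϕ sin δ + cos ϕ cos δ sin h₀ = 1.3272×0.40514×-0.47799 + 0.91425×0.87836×0.97049 = -0.257016 + 0.779343 = 0.522327.
Q̄ = (S_0/π) × [bracket] = (800/π) × 0.522327 = 133.01 W/m².
— Configuration B (ϕ=+43.9°):
cos h₀ = −tan(+43.9°) tan(-19.100°) = 0.3332, h₀ = 1.2311 rad.
Bracket: h₀ sin ϕ sin δ + cos ϕ cos δ sin h₀ = 1.2311×0.69340×-0.32722 + 0.72055×0.94495×0.94284 = -0.279330 + 0.641964 = 0.362634.
Q̄ = (S_0/π) × [bracket] = (800/π) × 0.362634 = 92.344 W/m².
Ratio Q̄_A / Q̄_B = 133.01 / 92.344 = 1.440.

Q̄_A / Q̄_B ≈ 1.44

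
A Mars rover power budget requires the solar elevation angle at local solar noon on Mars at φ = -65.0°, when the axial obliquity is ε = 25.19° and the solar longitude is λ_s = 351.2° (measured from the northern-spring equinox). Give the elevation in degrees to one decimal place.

Solar declination: sin δ = sin ε · sin λ_s = sin 25.19° × sin 351.2° = -0.06511, so δ = -3.733°.
At local noon the hour angle is zero, so the zenith angle equals |φ − δ| = |-65.0° − (-3.733°)| = 61.267°.
Elevation = 90° − 61.267° = 28.7°.

28.7°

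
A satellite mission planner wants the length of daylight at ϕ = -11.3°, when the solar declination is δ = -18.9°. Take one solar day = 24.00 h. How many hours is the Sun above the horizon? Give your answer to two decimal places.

12.52 h

cos h₀ = −tan ϕ · tan δ = −tan(-11.3°) × tan(-18.900°) = -0.0684, so h₀ = 1.6393 rad = 93.92°.
Daylight = 2h₀/(2π) × 24.00 h = (1.6393/π) × 24.00 = 12.52 h.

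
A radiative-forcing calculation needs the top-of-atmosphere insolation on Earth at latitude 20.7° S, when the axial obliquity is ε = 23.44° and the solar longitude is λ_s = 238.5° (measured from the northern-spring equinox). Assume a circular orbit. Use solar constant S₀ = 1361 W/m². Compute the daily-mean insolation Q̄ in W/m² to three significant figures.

Q̄ ≈ 466 W/m²

Solar declination: sin δ = sin ε · sin λ_s = sin 23.44° × sin 238.5° = -0.33917, so δ = -19.826°.
cos H₀ = −tan(-20.7°) tan(-19.826°) = -0.1362, H₀ = 1.7075 rad.
Bracket: H₀ sin φ sin δ + cos φ cos δ sin H₀ = 1.7075×-0.35347×-0.33917 + 0.93544×0.94072×0.99068 = 0.204706 + 0.871786 = 1.076492.
Q̄ = (S₀/π) × [bracket] = (1361/π) × 1.076492 = 466.4 W/m².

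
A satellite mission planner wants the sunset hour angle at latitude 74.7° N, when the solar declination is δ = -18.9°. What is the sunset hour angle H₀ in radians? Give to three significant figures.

H₀ = 0.00 rad

cos H₀ = −tan φ · tan δ = 1.2515 ≥ 1, so the Sun never rises (polar night) and H₀ = 0.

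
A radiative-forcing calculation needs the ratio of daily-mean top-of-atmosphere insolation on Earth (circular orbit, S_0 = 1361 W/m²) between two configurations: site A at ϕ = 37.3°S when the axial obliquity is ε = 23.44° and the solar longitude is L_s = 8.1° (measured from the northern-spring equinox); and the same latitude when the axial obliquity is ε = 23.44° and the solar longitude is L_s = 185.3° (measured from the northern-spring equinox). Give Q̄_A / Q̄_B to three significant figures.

Q̄_A / Q̄_B ≈ 0.893

— Configuration A (ϕ=-37.3°):
Solar declination: sin δ = sin ε · sin L_s = sin 23.44° × sin 8.1° = 0.05605, so δ = +3.213°.
cos h₀ = −tan(-37.3°) tan(+3.213°) = 0.0428, h₀ = 1.5280 rad.
Bracket: h₀ sin ϕ sin δ + cos ϕ cos δ sin h₀ = 1.5280×-0.60599×0.05605 + 0.79547×0.99843×0.99909 = -0.051900 + 0.793498 = 0.741598.
Q̄ = (S_0/π) × [bracket] = (1361/π) × 0.741598 = 321.27 W/m².
— Configuration B (ϕ=-37.3°):
Solar declination: sin δ = sin ε · sin L_s = sin 23.44° × sin 185.3° = -0.03674, so δ = -2.106°.
cos h₀ = −tan(-37.3°) tan(-2.106°) = -0.0280, h₀ = 1.5988 rad.
Bracket: h₀ sin ϕ sin δ + cos ϕ cos δ sin h₀ = 1.5988×-0.60599×-0.03674 + 0.79547×0.99932×0.99961 = 0.035596 + 0.794619 = 0.830215.
Q̄ = (S_0/π) × [bracket] = (1361/π) × 0.830215 = 359.67 W/m².
Ratio Q̄_A / Q̄_B = 321.27 / 359.67 = 0.8932.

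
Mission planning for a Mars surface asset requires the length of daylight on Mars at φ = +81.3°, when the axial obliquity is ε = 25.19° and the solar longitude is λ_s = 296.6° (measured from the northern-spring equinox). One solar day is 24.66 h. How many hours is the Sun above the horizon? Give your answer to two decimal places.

Solar declination: sin δ = sin ε · sin λ_s = sin 25.19° × sin 296.6° = -0.38057, so δ = -22.369°.
cos H₀ = −tan φ · tan δ = 2.6894 ≥ 1, so the Sun never rises (polar night) and H₀ = 0.
Daylight = 2H₀/(2π) × 24.66 h = (0.0000/π) × 24.66 = 0.00 h.

0.00 h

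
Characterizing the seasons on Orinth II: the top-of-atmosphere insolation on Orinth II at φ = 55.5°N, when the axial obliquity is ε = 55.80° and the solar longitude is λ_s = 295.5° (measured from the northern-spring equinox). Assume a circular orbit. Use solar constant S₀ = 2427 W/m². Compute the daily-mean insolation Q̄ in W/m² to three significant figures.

Q̄ ≈ 0.00 W/m²

Solar declination: sin δ = sin ε · sin λ_s = sin 55.80° × sin 295.5° = -0.74651, so δ = -48.289°.
cos H₀ = −tan(+55.5°) tan(-48.289°) = 1.6324 ≥ 1 ⇒ polar night, H₀ = 0 and Q̄ = 0.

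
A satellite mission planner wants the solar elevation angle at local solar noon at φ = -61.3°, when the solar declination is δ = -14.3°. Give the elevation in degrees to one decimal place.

At local noon the hour angle is zero, so the zenith angle equals |φ − δ| = |-61.3° − (-14.300°)| = 47.000°.
Elevation = 90° − 47.000° = 43.0°.

43.0°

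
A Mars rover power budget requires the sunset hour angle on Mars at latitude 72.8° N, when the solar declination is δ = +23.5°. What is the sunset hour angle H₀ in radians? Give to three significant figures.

Sunrise equation: cos H₀ = −tan φ · tan δ = -1.4047 ≤ −1, so the Sun never sets (polar day) and H₀ = π.

H₀ = 3.14 rad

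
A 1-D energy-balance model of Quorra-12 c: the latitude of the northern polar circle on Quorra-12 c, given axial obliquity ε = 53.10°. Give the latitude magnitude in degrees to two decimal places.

36.90°

The polar circle is the lowest latitude that experiences at least one full rotation of continuous daylight at the northern-summer solstice; it lies at |φ| = 90° − ε = 90° − 53.10° = 36.90°.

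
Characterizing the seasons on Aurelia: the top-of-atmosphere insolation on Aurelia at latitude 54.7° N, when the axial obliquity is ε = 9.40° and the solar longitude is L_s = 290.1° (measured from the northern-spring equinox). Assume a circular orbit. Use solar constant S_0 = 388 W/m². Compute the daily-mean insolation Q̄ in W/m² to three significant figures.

Q̄ ≈ 47.9 W/m²

Solar declination: sin δ = sin ε · sin L_s = sin 9.40° × sin 290.1° = -0.15338, so δ = -8.823°.
cos h₀ = −tan(+54.7°) tan(-8.823°) = 0.2192, h₀ = 1.3498 rad.
Bracket: h₀ sin ϕ sin δ + cos ϕ cos δ sin h₀ = 1.3498×0.81614×-0.15338 + 0.57786×0.98817×0.97568 = -0.168967 + 0.557137 = 0.388170.
Q̄ = (S_0/π) × [bracket] = (388/π) × 0.388170 = 47.94 W/m².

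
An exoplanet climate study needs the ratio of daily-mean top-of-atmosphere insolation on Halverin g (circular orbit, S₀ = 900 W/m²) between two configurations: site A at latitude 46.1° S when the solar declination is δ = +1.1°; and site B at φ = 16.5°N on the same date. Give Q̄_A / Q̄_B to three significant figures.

— Configuration A (φ=-46.1°):
cos H₀ = −tan(-46.1°) tan(+1.100°) = 0.0200, H₀ = 1.5508 rad.
Bracket: H₀ sin φ sin δ + cos φ cos δ sin H₀ = 1.5508×-0.72055×0.01920 + 0.69340×0.99982×0.99980 = -0.021455 + 0.693137 = 0.671682.
Q̄ = (S₀/π) × [bracket] = (900/π) × 0.671682 = 192.42 W/m².
— Configuration B (φ=+16.5°):
cos H₀ = −tan(+16.5°) tan(+1.100°) = -0.0057, H₀ = 1.5765 rad.
Bracket: H₀ sin φ sin δ + cos φ cos δ sin H₀ = 1.5765×0.28402×0.01920 + 0.95882×0.99982×0.99998 = 0.008597 + 0.958628 = 0.967225.
Q̄ = (S₀/π) × [bracket] = (900/π) × 0.967225 = 277.09 W/m².
Ratio Q̄_A / Q̄_B = 192.42 / 277.09 = 0.6944.

Q̄_A / Q̄_B ≈ 0.694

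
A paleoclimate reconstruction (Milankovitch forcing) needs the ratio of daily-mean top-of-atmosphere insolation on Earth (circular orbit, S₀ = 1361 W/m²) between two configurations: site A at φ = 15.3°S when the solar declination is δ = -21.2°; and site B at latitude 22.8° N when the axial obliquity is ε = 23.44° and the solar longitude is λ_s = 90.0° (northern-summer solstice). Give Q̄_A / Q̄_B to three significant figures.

Q̄_A / Q̄_B ≈ 0.957

— Configuration A (φ=-15.3°):
cos H₀ = −tan(-15.3°) tan(-21.200°) = -0.1061, H₀ = 1.6771 rad.
Bracket: H₀ sin φ sin δ + cos φ cos δ sin H₀ = 1.6771×-0.26387×-0.36162 + 0.96456×0.93232×0.99435 = 0.160030 + 0.894198 = 1.054228.
Q̄ = (S₀/π) × [bracket] = (1361/π) × 1.054228 = 456.71 W/m².
— Configuration B (φ=+22.8°):
Solar declination: sin δ = sin ε · sin λ_s = sin 23.44° × sin 90.0° = 0.39779, so δ = +23.440°.
cos H₀ = −tan(+22.8°) tan(+23.440°) = -0.1823, H₀ = 1.7541 rad.
Bracket: H₀ sin φ sin δ + cos φ cos δ sin H₀ = 1.7541×0.38752×0.39779 + 0.92186×0.91748×0.98325 = 0.270397 + 0.831621 = 1.102018.
Q̄ = (S₀/π) × [bracket] = (1361/π) × 1.102018 = 477.42 W/m².
Ratio Q̄_A / Q̄_B = 456.71 / 477.42 = 0.9566.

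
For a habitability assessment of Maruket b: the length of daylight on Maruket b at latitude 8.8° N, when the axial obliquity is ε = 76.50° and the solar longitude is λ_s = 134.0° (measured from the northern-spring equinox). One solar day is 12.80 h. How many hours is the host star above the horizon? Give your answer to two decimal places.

Solar declination: sin δ = sin ε · sin λ_s = sin 76.50° × sin 134.0° = 0.69946, so δ = +44.384°.
cos H₀ = −tan φ · tan δ = −tan(+8.8°) × tan(+44.384°) = -0.1515, so H₀ = 1.7229 rad = 98.71°.
Daylight = 2H₀/(2π) × 12.80 h = (1.7229/π) × 12.80 = 7.02 h.

7.02 h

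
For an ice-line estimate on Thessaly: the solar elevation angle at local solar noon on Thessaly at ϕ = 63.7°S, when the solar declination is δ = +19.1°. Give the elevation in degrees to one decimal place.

At local noon the hour angle is zero, so the zenith angle equals |ϕ − δ| = |-63.7° − (+19.100°)| = 82.800°.
Elevation = 90° − 82.800° = 7.2°.

7.2°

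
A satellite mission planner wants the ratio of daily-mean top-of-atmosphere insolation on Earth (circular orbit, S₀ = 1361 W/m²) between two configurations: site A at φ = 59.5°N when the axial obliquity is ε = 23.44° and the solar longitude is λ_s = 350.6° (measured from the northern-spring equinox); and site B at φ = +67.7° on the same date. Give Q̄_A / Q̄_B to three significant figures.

— Configuration A (φ=+59.5°):
Solar declination: sin δ = sin ε · sin λ_s = sin 23.44° × sin 350.6° = -0.06497, so δ = -3.725°.
cos H₀ = −tan(+59.5°) tan(-3.725°) = 0.1105, H₀ = 1.4600 rad.
Bracket: H₀ sin φ sin δ + cos φ cos δ sin H₀ = 1.4600×0.86163×-0.06497 + 0.50754×0.99789×0.99387 = -0.081731 + 0.503364 = 0.421633.
Q̄ = (S₀/π) × [bracket] = (1361/π) × 0.421633 = 182.66 W/m².
— Configuration B (φ=+67.7°):
cos H₀ = −tan(+67.7°) tan(-3.725°) = 0.1587, H₀ = 1.4114 rad.
Bracket: H₀ sin φ sin δ + cos φ cos δ sin H₀ = 1.4114×0.92521×-0.06497 + 0.37946×0.99789×0.98732 = -0.084841 + 0.373858 = 0.289017.
Q̄ = (S₀/π) × [bracket] = (1361/π) × 0.289017 = 125.21 W/m².
Ratio Q̄_A / Q̄_B = 182.66 / 125.21 = 1.459.

Q̄_A / Q̄_B ≈ 1.46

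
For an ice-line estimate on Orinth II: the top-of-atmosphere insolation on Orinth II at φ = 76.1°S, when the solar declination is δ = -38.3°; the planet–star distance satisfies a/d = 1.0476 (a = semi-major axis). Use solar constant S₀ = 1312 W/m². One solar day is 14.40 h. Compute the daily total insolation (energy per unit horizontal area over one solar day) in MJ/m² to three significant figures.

cos H₀ = −tan(-76.1°) tan(-38.300°) = -3.1912 ≤ −1 ⇒ polar day, H₀ = π.
Bracket: H₀ sin φ sin δ + cos φ cos δ sin H₀ = 3.1416×-0.97072×-0.61978 + 0.24023×0.78478×0.00000 = 1.890090 + 0.000000 = 1.890090.
Inverse-square distance factor (a/d)² = 1.0476² = 1.097466.
Q̄ = (S₀/π) × 1.097466 × [bracket] = (1312/π) × 1.097466 × 1.890090 = 866.28 W/m².
Daily total = Q̄ × 14.40 h × 3600 s/h = 866.28 × 14.40 × 3600 / 10⁶ = 44.91 MJ/m².

44.9 MJ/m²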